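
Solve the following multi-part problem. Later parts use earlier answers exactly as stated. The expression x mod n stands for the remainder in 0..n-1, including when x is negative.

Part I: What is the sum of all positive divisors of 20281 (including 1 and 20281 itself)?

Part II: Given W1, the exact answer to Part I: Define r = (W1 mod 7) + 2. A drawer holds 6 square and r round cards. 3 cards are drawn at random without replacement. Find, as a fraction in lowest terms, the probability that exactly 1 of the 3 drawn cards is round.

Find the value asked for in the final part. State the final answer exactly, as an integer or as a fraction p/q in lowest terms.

Part I: 20281 = 17 * 1193; sigma = (1 + 17) * (1 + 1193) = 18 * 1194 = 21492; answer 21492
Part II: W1 = 21492; r = 4; total draws C(10,3) = 120; favorable C(4,1)*C(6,2) = 60; P = 1/2; answer 1/2

1/2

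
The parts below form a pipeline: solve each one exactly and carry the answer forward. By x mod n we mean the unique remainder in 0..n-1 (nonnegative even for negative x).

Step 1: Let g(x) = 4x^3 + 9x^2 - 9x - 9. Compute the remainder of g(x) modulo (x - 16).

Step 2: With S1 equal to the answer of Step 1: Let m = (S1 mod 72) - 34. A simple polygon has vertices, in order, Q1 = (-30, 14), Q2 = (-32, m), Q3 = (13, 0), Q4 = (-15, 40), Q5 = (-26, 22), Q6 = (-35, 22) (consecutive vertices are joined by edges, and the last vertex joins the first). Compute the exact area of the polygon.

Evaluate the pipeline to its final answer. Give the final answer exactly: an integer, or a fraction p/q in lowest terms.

2175/2

Step 1: remainder = value at the root: 4*(16)^3 + 9*(16)^2 - 9*(16)^1 - 9 = (16384) + (2304) + (-144) + (-9) = 18535; answer 18535
Step 2: S1 = 18535; m = -3; cross terms: (-30*-3 - -32*14)=538, (-32*0 - 13*-3)=39, (13*40 - -15*0)=520, (-15*22 - -26*40)=710, (-26*22 - -35*22)=198, (-35*14 - -30*22)=170; twice the area = |2175| = 2175; area = 2175/2; answer 2175/2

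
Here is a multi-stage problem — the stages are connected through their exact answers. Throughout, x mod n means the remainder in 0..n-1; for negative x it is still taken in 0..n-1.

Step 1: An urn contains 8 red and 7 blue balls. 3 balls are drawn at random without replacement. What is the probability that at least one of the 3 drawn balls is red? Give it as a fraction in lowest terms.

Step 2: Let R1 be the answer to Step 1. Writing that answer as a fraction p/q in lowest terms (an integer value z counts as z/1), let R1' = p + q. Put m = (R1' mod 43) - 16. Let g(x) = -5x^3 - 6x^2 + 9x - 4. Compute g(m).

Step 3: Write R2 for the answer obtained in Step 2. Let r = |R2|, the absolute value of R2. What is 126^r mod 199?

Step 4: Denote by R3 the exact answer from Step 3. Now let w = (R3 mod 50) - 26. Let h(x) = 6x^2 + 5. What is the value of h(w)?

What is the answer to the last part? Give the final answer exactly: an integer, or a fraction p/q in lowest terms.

1019

Step 1: total draws C(15,3) = 455; complement C(7,3) = 35; favorable 455 - 35 = 420; P = 12/13; answer 12/13
Step 2: R1 = 12/13; threaded value p + q = 25; m = 9; -5*(9)^3 - 6*(9)^2 + 9*(9)^1 - 4 = (-3645) + (-486) + (81) + (-4) = -4054; answer -4054
Step 3: R2 = -4054; r = 4054; squarings mod 199: 126^1=126, 126^2=155, 126^4=145, 126^8=130, 126^16=184, 126^32=26, 126^64=79, 126^128=72, 126^256=10, 126^512=100, 126^1024=50, 126^2048=112; 126^4054 = 126^2 * 126^4 * 126^16 * 126^64 * 126^128 * 126^256 * 126^512 * 126^1024 * 126^2048 = 89 (mod 199); answer 89
Step 4: R3 = 89; w = 13; 6*(13)^2 + 5 = (1014) + (5) = 1019; answer 1019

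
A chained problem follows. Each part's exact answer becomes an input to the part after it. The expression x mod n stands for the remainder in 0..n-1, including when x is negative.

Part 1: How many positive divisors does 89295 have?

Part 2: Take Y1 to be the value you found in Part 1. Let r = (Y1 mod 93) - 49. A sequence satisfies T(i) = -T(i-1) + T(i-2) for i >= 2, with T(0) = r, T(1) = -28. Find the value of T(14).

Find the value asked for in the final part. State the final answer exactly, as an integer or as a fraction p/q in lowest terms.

1003

Part 1: 89295 = 3 * 5 * 5953; number of divisors = (1+1) * (1+1) * (1+1) = 8; answer 8
Part 2: Y1 = 8; r = -41; T(2) = -1*(-28) + 1*(-41) = -13; iterating: T(2)=-13, T(3)=-15, T(4)=2, T(5)=-17, T(6)=19, T(7)=-36, T(8)=55, T(9)=-91, T(10)=146, T(11)=-237, T(12)=383, T(13)=-620, T(14)=1003; answer 1003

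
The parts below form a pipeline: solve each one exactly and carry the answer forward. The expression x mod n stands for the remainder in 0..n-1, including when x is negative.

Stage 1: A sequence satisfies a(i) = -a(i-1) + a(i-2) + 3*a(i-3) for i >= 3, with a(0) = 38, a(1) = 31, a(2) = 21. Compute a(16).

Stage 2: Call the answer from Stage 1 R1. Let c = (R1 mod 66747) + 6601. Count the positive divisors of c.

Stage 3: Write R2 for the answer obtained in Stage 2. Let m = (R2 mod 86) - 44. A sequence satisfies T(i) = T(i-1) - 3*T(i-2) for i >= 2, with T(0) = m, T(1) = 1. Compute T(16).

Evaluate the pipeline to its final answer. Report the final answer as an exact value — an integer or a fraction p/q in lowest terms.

90115

Stage 1: a(3) = -1*(21) + 1*(31) + 3*(38) = 124; iterating: a(3)=124, a(4)=-10, a(5)=197, a(6)=165, a(7)=2, a(8)=754, a(9)=-257, a(10)=1017, a(11)=988, a(12)=-742, a(13)=4781, a(14)=-2559, a(15)=5114, a(16)=6670; answer 6670
Stage 2: R1 = 6670; c = 13271; 13271 = 23 * 577; number of divisors = (1+1) * (1+1) = 4; answer 4
Stage 3: R2 = 4; m = -40; T(2) = 1*(1) - 3*(-40) = 121; iterating: T(2)=121, T(3)=118, T(4)=-245, T(5)=-599, T(6)=136, T(7)=1933, T(8)=1525, T(9)=-4274, T(10)=-8849, T(11)=3973, T(12)=30520, T(13)=18601, T(14)=-72959, T(15)=-128762, T(16)=90115; answer 90115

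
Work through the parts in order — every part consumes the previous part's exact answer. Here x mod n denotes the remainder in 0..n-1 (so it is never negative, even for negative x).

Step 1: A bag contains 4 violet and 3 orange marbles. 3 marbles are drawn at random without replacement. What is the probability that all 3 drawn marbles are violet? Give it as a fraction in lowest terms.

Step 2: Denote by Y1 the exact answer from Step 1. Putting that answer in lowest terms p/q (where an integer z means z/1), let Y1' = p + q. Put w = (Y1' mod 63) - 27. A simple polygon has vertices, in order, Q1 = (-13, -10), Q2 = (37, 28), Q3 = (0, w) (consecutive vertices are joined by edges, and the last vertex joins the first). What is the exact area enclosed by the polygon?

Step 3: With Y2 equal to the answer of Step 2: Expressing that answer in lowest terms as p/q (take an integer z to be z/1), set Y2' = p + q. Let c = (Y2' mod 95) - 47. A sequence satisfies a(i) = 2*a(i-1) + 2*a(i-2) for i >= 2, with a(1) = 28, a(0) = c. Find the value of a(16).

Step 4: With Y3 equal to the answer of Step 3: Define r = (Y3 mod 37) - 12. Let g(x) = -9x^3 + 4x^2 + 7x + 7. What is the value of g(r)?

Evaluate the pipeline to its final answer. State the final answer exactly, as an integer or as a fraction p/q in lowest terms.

265

Step 1: total draws C(7,3) = 35; favorable C(4,3) = 4; P = 4/35; answer 4/35
Step 2: Y1 = 4/35; threaded value p + q = 39; w = 12; cross terms: (-13*28 - 37*-10)=6, (37*12 - 0*28)=444, (0*-10 - -13*12)=156; twice the area = |606| = 606; area = 303; answer 303
Step 3: Y2 = 303; threaded value p + q = 304; c = -28; a(2) = 2*(28) + 2*(-28) = 0; iterating: a(2)=0, a(3)=56, a(4)=112, a(5)=336, a(6)=896, a(7)=2464, a(8)=6720, a(9)=18368, a(10)=50176, a(11)=137088, a(12)=374528, a(13)=1023232, a(14)=2795520, a(15)=7637504, a(16)=20866048; answer 20866048
Step 4: Y3 = 20866048; r = -3; -9*(-3)^3 + 4*(-3)^2 + 7*(-3)^1 + 7 = (243) + (36) + (-21) + (7) = 265; answer 265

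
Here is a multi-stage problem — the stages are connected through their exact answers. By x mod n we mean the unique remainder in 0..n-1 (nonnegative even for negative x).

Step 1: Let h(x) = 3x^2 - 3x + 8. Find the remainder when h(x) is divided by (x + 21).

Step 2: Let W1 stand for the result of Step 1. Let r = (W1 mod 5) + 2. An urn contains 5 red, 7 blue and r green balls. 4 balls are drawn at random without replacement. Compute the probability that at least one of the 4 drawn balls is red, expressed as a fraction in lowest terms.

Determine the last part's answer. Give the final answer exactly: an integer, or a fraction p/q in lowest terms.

Step 1: remainder = value at the root: 3*(-21)^2 - 3*(-21)^1 + 8 = (1323) + (63) + (8) = 1394; answer 1394
Step 2: W1 = 1394; r = 6; total draws C(18,4) = 3060; complement C(13,4) = 715; favorable 3060 - 715 = 2345; P = 469/612; answer 469/612

469/612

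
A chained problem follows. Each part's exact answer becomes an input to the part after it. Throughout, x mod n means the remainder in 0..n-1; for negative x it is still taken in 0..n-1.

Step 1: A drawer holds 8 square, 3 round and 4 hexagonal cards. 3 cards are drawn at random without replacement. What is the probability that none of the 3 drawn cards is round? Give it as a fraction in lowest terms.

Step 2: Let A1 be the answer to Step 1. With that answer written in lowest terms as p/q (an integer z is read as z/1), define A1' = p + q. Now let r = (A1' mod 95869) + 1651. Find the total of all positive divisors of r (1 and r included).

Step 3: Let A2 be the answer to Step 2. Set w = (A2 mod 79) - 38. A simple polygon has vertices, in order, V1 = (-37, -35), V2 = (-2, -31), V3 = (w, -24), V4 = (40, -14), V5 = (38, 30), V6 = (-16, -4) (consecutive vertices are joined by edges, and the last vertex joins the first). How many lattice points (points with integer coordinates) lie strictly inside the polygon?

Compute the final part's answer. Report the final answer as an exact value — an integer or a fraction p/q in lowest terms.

2255

Step 1: total draws C(15,3) = 455; favorable C(12,3) = 220; P = 44/91; answer 44/91
Step 2: A1 = 44/91; threaded value p + q = 135; r = 1786; 1786 = 2 * 19 * 47; sigma = (1 + 2) * (1 + 19) * (1 + 47) = 3 * 20 * 48 = 2880; answer 2880
Step 3: A2 = 2880; w = -2; cross terms: (-37*-31 - -2*-35)=1077, (-2*-24 - -2*-31)=-14, (-2*-14 - 40*-24)=988, (40*30 - 38*-14)=1732, (38*-4 - -16*30)=328, (-16*-35 - -37*-4)=412; twice the area = |4523| = 4523; area = 4523/2; boundary points = 1 + 7 + 2 + 2 + 2 + 1 = 15; strictly interior points = area - boundary/2 + 1 = 2255; answer 2255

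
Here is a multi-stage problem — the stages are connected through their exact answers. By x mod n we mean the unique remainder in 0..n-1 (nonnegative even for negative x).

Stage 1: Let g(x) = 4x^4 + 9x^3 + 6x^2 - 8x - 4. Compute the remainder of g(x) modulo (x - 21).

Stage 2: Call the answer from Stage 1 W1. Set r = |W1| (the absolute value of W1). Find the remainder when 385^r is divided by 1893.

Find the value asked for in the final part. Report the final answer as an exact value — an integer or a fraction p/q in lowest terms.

Stage 1: remainder = value at the root: 4*(21)^4 + 9*(21)^3 + 6*(21)^2 - 8*(21)^1 - 4 = (777924) + (83349) + (2646) + (-168) + (-4) = 863747; answer 863747
Stage 2: W1 = 863747; r = 863747; squarings mod 1893: 385^1=385, 385^2=571, 385^4=445, 385^8=1153, 385^16=523, 385^32=937, 385^64=1510, 385^128=928, 385^256=1762, 385^512=124, 385^1024=232, 385^2048=820, 385^4096=385, 385^8192=571, 385^16384=445, 385^32768=1153, 385^65536=523, 385^131072=937, 385^262144=1510, 385^524288=928; 385^863747 = 385^1 * 385^2 * 385^512 * 385^1024 * 385^2048 * 385^8192 * 385^65536 * 385^262144 * 385^524288 = 697 (mod 1893); answer 697

697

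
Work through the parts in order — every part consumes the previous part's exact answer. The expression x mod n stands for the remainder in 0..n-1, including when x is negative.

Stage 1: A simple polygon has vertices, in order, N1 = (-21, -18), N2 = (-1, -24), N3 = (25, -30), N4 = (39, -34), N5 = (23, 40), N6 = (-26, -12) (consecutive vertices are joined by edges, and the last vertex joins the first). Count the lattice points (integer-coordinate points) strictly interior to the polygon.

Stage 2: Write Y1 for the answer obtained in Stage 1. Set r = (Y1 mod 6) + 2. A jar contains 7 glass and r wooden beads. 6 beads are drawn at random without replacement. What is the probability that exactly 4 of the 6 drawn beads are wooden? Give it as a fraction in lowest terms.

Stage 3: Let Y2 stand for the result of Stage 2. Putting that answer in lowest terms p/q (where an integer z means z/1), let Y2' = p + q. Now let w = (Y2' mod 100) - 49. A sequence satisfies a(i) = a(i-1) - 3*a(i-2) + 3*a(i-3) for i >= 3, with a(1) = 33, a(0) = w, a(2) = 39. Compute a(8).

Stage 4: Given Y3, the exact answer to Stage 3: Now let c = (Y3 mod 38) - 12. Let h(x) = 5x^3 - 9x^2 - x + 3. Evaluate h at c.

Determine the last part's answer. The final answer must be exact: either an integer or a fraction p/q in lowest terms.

1270

Stage 1: cross terms: (-21*-24 - -1*-18)=486, (-1*-30 - 25*-24)=630, (25*-34 - 39*-30)=320, (39*40 - 23*-34)=2342, (23*-12 - -26*40)=764, (-26*-18 - -21*-12)=216; twice the area = |4758| = 4758; area = 2379; boundary points = 2 + 2 + 2 + 2 + 1 + 1 = 10; strictly interior points = area - boundary/2 + 1 = 2375; answer 2375
Stage 2: Y1 = 2375; r = 7; total draws C(14,6) = 3003; favorable C(7,4)*C(7,2) = 735; P = 35/143; answer 35/143
Stage 3: Y2 = 35/143; threaded value p + q = 178; w = 29; a(3) = 1*(39) - 3*(33) + 3*(29) = 27; iterating: a(3)=27, a(4)=9, a(5)=45, a(6)=99, a(7)=-9, a(8)=-171; answer -171
Stage 4: Y3 = -171; c = 7; 5*(7)^3 - 9*(7)^2 - 1*(7)^1 + 3 = (1715) + (-441) + (-7) + (3) = 1270; answer 1270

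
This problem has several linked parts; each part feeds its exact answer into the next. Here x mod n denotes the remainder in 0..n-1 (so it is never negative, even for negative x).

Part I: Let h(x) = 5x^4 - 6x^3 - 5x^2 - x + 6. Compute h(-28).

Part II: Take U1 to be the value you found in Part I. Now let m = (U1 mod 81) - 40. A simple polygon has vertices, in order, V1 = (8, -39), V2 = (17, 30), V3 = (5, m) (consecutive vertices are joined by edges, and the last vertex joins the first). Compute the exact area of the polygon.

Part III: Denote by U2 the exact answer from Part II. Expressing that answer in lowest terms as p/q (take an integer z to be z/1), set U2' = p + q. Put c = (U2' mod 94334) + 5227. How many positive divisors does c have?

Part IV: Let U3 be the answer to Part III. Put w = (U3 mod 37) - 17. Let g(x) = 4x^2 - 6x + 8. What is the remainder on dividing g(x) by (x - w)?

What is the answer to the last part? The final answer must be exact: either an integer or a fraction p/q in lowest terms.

162

Part I: 5*(-28)^4 - 6*(-28)^3 - 5*(-28)^2 - 1*(-28)^1 + 6 = (3073280) + (131712) + (-3920) + (28) + (6) = 3201106; answer 3201106
Part II: U1 = 3201106; m = 27; cross terms: (8*30 - 17*-39)=903, (17*27 - 5*30)=309, (5*-39 - 8*27)=-411; twice the area = |801| = 801; area = 801/2; answer 801/2
Part III: U2 = 801/2; threaded value p + q = 803; c = 6030; 6030 = 2 * 3^2 * 5 * 67; number of divisors = (1+1) * (2+1) * (1+1) * (1+1) = 24; answer 24
Part IV: U3 = 24; w = 7; remainder = value at the root: 4*(7)^2 - 6*(7)^1 + 8 = (196) + (-42) + (8) = 162; answer 162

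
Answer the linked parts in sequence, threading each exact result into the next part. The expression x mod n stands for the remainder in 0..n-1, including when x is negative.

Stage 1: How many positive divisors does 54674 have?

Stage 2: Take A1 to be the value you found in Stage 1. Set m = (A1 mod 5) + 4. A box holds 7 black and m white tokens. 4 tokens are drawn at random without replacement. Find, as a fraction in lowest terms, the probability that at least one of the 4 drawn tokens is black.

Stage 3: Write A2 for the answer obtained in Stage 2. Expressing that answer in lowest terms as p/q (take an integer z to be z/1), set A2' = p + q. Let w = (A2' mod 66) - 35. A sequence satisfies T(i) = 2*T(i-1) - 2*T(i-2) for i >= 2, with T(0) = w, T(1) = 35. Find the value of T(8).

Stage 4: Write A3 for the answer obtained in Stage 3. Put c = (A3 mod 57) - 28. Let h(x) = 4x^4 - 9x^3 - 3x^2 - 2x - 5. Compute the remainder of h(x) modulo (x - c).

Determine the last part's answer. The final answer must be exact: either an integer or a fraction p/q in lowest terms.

Stage 1: 54674 = 2 * 27337; number of divisors = (1+1) * (1+1) = 4; answer 4
Stage 2: A1 = 4; m = 8; total draws C(15,4) = 1365; complement C(8,4) = 70; favorable 1365 - 70 = 1295; P = 37/39; answer 37/39
Stage 3: A2 = 37/39; threaded value p + q = 76; w = -25; T(2) = 2*(35) - 2*(-25) = 120; iterating: T(2)=120, T(3)=170, T(4)=100, T(5)=-140, T(6)=-480, T(7)=-680, T(8)=-400; answer -400
Stage 4: A3 = -400; c = 28; remainder = value at the root: 4*(28)^4 - 9*(28)^3 - 3*(28)^2 - 2*(28)^1 - 5 = (2458624) + (-197568) + (-2352) + (-56) + (-5) = 2258643; answer 2258643

2258643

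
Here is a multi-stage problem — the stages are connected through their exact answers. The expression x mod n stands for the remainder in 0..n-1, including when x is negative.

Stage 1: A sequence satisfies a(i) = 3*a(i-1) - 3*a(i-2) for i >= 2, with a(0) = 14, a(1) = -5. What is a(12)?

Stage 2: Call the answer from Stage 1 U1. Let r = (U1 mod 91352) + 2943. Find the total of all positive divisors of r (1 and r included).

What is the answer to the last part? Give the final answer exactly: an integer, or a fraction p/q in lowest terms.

Stage 1: a(2) = 3*(-5) - 3*(14) = -57; iterating: a(2)=-57, a(3)=-156, a(4)=-297, a(5)=-423, a(6)=-378, a(7)=135, a(8)=1539, a(9)=4212, a(10)=8019, a(11)=11421, a(12)=10206; answer 10206
Stage 2: U1 = 10206; r = 13149; 13149 = 3^3 * 487; sigma = (1 + 3 + 9 + 27) * (1 + 487) = 40 * 488 = 19520; answer 19520

19520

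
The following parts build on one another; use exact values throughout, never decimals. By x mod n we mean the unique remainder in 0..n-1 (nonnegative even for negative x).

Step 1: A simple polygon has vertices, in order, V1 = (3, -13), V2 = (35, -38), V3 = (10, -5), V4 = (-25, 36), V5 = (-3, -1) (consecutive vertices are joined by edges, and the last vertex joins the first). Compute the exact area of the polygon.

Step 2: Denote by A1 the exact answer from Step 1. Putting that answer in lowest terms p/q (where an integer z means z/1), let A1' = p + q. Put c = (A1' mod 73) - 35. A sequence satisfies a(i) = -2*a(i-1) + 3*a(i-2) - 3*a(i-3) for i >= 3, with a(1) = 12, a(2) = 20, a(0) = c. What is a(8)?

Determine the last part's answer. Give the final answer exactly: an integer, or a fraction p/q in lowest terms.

Step 1: cross terms: (3*-38 - 35*-13)=341, (35*-5 - 10*-38)=205, (10*36 - -25*-5)=235, (-25*-1 - -3*36)=133, (-3*-13 - 3*-1)=42; twice the area = |956| = 956; area = 478; answer 478
Step 2: A1 = 478; threaded value p + q = 479; c = 6; a(3) = -2*(20) + 3*(12) - 3*(6) = -22; iterating: a(3)=-22, a(4)=68, a(5)=-262, a(6)=794, a(7)=-2578, a(8)=8324; answer 8324

8324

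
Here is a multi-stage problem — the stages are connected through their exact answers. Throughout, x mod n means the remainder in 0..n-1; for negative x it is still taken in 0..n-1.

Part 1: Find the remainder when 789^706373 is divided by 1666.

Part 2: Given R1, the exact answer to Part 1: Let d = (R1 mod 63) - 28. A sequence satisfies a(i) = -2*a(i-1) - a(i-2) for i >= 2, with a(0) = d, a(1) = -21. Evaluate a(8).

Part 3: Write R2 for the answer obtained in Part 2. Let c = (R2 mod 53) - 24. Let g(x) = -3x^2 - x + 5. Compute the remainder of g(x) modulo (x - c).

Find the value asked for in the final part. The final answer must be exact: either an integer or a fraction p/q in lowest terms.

Part 1: squarings mod 1666: 789^1=789, 789^2=1103, 789^4=429, 789^8=781, 789^16=205, 789^32=375, 789^64=681, 789^128=613, 789^256=919, 789^512=1565, 789^1024=205, 789^2048=375, 789^4096=681, 789^8192=613, 789^16384=919, 789^32768=1565, 789^65536=205, 789^131072=375, 789^262144=681, 789^524288=613; 789^706373 = 789^1 * 789^4 * 789^64 * 789^256 * 789^512 * 789^1024 * 789^16384 * 789^32768 * 789^131072 * 789^524288 = 45 (mod 1666); answer 45
Part 2: R1 = 45; d = 17; a(2) = -2*(-21) - 1*(17) = 25; iterating: a(2)=25, a(3)=-29, a(4)=33, a(5)=-37, a(6)=41, a(7)=-45, a(8)=49; answer 49
Part 3: R2 = 49; c = 25; remainder = value at the root: -3*(25)^2 - 1*(25)^1 + 5 = (-1875) + (-25) + (5) = -1895; answer -1895

-1895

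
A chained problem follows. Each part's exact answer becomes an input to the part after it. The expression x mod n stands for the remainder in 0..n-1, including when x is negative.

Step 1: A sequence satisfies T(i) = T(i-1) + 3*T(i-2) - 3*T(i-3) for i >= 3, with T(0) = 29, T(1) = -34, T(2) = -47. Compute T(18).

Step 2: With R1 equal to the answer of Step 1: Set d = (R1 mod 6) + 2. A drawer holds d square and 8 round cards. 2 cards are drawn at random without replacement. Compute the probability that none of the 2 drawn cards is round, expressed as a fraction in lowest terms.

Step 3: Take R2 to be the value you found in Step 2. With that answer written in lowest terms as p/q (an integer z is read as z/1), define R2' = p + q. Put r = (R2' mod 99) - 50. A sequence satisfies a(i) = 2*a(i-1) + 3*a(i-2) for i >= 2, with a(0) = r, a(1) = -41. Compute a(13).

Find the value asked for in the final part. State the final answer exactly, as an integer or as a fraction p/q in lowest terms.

Step 1: T(3) = 1*(-47) + 3*(-34) - 3*(29) = -236; iterating: T(3)=-236, T(4)=-275, T(5)=-842, T(6)=-959, T(7)=-2660, T(8)=-3011, T(9)=-8114, T(10)=-9167, T(11)=-24476, T(12)=-27635, T(13)=-73562, T(14)=-83039, T(15)=-220820, T(16)=-249251, T(17)=-662594, T(18)=-747887; answer -747887
Step 2: R1 = -747887; d = 3; total draws C(11,2) = 55; favorable C(3,2) = 3; P = 3/55; answer 3/55
Step 3: R2 = 3/55; threaded value p + q = 58; r = 8; a(2) = 2*(-41) + 3*(8) = -58; iterating: a(2)=-58, a(3)=-239, a(4)=-652, a(5)=-2021, a(6)=-5998, a(7)=-18059, a(8)=-54112, a(9)=-162401, a(10)=-487138, a(11)=-1461479, a(12)=-4384372, a(13)=-13153181; answer -13153181

-13153181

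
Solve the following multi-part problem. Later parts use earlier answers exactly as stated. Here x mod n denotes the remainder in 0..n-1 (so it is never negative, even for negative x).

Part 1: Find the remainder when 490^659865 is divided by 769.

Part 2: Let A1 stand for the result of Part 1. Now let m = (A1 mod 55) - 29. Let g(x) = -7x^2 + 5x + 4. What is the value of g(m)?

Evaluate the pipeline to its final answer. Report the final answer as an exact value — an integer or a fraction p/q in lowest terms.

Part 1: squarings mod 769: 490^1=490, 490^2=172, 490^4=362, 490^8=314, 490^16=164, 490^32=750, 490^64=361, 490^128=360, 490^256=408, 490^512=360, 490^1024=408, 490^2048=360, 490^4096=408, 490^8192=360, 490^16384=408, 490^32768=360, 490^65536=408, 490^131072=360, 490^262144=408, 490^524288=360; 490^659865 = 490^1 * 490^8 * 490^16 * 490^128 * 490^256 * 490^4096 * 490^131072 * 490^524288 = 386 (mod 769); answer 386
Part 2: A1 = 386; m = -28; -7*(-28)^2 + 5*(-28)^1 + 4 = (-5488) + (-140) + (4) = -5624; answer -5624

-5624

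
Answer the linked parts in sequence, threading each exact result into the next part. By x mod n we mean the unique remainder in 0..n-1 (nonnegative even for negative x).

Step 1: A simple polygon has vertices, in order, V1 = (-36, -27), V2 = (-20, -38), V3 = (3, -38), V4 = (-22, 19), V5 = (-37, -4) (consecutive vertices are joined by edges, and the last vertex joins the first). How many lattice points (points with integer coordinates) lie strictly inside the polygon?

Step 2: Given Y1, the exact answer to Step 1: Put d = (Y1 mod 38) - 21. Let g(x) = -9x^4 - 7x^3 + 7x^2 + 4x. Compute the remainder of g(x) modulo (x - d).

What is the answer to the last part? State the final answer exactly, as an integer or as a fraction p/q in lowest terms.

Step 1: cross terms: (-36*-38 - -20*-27)=828, (-20*-38 - 3*-38)=874, (3*19 - -22*-38)=-779, (-22*-4 - -37*19)=791, (-37*-27 - -36*-4)=855; twice the area = |2569| = 2569; area = 2569/2; boundary points = 1 + 23 + 1 + 1 + 1 = 27; strictly interior points = area - boundary/2 + 1 = 1272; answer 1272
Step 2: Y1 = 1272; d = -3; remainder = value at the root: -9*(-3)^4 - 7*(-3)^3 + 7*(-3)^2 + 4*(-3)^1 = (-729) + (189) + (63) + (-12) = -489; answer -489

-489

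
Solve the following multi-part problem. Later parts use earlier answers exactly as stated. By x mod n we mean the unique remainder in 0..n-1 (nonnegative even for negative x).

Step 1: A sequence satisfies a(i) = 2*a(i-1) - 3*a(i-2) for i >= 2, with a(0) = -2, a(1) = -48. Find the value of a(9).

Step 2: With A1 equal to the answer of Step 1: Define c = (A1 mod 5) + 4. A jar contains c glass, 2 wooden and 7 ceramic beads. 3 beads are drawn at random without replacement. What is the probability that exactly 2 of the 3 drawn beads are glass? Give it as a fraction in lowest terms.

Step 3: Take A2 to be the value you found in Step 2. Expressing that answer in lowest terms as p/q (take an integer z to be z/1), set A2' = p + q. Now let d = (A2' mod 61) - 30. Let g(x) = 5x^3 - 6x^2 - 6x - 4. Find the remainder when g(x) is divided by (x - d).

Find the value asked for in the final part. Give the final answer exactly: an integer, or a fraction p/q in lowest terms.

Step 1: a(2) = 2*(-48) - 3*(-2) = -90; iterating: a(2)=-90, a(3)=-36, a(4)=198, a(5)=504, a(6)=414, a(7)=-684, a(8)=-2610, a(9)=-3168; answer -3168
Step 2: A1 = -3168; c = 6; total draws C(15,3) = 455; favorable C(6,2)*C(9,1) = 135; P = 27/91; answer 27/91
Step 3: A2 = 27/91; threaded value p + q = 118; d = 27; remainder = value at the root: 5*(27)^3 - 6*(27)^2 - 6*(27)^1 - 4 = (98415) + (-4374) + (-162) + (-4) = 93875; answer 93875

93875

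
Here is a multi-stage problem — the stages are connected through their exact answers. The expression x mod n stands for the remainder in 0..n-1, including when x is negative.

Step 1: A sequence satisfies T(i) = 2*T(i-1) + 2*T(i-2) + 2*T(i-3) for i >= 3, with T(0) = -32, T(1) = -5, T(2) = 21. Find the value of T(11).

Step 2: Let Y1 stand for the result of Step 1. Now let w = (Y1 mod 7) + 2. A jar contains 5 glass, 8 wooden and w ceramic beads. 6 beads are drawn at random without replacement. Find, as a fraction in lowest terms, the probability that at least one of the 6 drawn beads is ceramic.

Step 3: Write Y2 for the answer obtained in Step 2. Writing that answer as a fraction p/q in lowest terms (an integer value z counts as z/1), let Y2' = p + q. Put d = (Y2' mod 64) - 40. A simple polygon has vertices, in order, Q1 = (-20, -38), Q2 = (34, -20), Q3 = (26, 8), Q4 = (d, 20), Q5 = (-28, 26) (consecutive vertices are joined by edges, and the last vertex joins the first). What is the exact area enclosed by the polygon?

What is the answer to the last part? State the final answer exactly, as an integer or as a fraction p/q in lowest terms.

2745

Step 1: T(3) = 2*(21) + 2*(-5) + 2*(-32) = -32; iterating: T(3)=-32, T(4)=-32, T(5)=-86, T(6)=-300, T(7)=-836, T(8)=-2444, T(9)=-7160, T(10)=-20880, T(11)=-60968; answer -60968
Step 2: Y1 = -60968; w = 4; total draws C(17,6) = 12376; complement C(13,6) = 1716; favorable 12376 - 1716 = 10660; P = 205/238; answer 205/238
Step 3: Y2 = 205/238; threaded value p + q = 443; d = 19; cross terms: (-20*-20 - 34*-38)=1692, (34*8 - 26*-20)=792, (26*20 - 19*8)=368, (19*26 - -28*20)=1054, (-28*-38 - -20*26)=1584; twice the area = |5490| = 5490; area = 2745; answer 2745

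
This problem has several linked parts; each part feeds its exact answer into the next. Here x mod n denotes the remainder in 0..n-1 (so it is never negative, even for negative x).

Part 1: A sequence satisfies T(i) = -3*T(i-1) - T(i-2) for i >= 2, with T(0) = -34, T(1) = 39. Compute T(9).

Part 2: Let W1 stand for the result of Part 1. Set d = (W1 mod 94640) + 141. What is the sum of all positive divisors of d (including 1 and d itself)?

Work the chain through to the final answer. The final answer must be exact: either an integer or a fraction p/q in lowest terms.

Part 1: T(2) = -3*(39) - 1*(-34) = -83; iterating: T(2)=-83, T(3)=210, T(4)=-547, T(5)=1431, T(6)=-3746, T(7)=9807, T(8)=-25675, T(9)=67218; answer 67218
Part 2: W1 = 67218; d = 67359; 67359 = 3 * 22453; sigma = (1 + 3) * (1 + 22453) = 4 * 22454 = 89816; answer 89816

89816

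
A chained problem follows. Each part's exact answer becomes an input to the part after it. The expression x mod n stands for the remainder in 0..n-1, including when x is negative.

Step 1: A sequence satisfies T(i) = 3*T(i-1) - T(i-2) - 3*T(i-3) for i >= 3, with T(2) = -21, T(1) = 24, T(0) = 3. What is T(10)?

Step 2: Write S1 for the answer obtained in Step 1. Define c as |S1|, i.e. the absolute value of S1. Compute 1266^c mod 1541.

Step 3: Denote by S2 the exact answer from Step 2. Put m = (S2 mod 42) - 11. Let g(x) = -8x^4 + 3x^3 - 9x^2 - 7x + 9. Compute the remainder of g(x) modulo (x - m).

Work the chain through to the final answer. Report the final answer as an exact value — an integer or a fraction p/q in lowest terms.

Step 1: T(3) = 3*(-21) - 1*(24) - 3*(3) = -96; iterating: T(3)=-96, T(4)=-339, T(5)=-858, T(6)=-1947, T(7)=-3966, T(8)=-7377, T(9)=-12324, T(10)=-17697; answer -17697
Step 2: S1 = -17697; c = 17697; squarings mod 1541: 1266^1=1266, 1266^2=116, 1266^4=1128, 1266^8=1059, 1266^16=1174, 1266^32=622, 1266^64=93, 1266^128=944, 1266^256=438, 1266^512=760, 1266^1024=1266, 1266^2048=116, 1266^4096=1128, 1266^8192=1059, 1266^16384=1174; 1266^17697 = 1266^1 * 1266^32 * 1266^256 * 1266^1024 * 1266^16384 = 24 (mod 1541); answer 24
Step 3: S2 = 24; m = 13; remainder = value at the root: -8*(13)^4 + 3*(13)^3 - 9*(13)^2 - 7*(13)^1 + 9 = (-228488) + (6591) + (-1521) + (-91) + (9) = -223500; answer -223500

-223500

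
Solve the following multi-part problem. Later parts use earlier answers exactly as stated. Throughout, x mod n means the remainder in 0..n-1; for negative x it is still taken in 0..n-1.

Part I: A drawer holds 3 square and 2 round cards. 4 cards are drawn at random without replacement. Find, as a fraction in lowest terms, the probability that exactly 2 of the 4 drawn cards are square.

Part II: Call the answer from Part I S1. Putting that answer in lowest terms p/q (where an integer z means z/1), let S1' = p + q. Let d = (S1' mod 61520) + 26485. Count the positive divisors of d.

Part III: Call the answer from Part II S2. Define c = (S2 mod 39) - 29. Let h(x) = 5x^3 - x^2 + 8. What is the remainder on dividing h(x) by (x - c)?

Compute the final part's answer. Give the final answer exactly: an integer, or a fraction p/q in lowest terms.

Part I: total draws C(5,4) = 5; favorable C(3,2)*C(2,2) = 3; P = 3/5; answer 3/5
Part II: S1 = 3/5; threaded value p + q = 8; d = 26493; 26493 = 3 * 8831; number of divisors = (1+1) * (1+1) = 4; answer 4
Part III: S2 = 4; c = -25; remainder = value at the root: 5*(-25)^3 - 1*(-25)^2 + 8 = (-78125) + (-625) + (8) = -78742; answer -78742

-78742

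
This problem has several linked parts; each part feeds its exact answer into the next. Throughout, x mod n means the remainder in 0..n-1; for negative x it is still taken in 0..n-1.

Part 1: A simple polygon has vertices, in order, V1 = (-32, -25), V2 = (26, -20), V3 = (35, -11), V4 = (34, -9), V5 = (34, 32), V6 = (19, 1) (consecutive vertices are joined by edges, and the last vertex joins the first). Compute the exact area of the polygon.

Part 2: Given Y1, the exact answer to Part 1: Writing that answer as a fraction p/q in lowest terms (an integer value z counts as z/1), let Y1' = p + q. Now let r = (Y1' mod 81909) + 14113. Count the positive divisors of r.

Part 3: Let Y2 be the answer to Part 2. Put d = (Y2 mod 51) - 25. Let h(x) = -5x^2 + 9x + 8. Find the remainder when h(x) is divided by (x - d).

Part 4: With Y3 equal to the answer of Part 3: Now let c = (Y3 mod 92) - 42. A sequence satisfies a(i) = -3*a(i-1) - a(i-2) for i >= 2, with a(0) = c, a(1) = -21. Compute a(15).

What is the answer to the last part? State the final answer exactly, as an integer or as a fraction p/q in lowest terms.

-23829060

Part 1: cross terms: (-32*-20 - 26*-25)=1290, (26*-11 - 35*-20)=414, (35*-9 - 34*-11)=59, (34*32 - 34*-9)=1394, (34*1 - 19*32)=-574, (19*-25 - -32*1)=-443; twice the area = |2140| = 2140; area = 1070; answer 1070
Part 2: Y1 = 1070; threaded value p + q = 1071; r = 15184; 15184 = 2^4 * 13 * 73; number of divisors = (4+1) * (1+1) * (1+1) = 20; answer 20
Part 3: Y2 = 20; d = -5; remainder = value at the root: -5*(-5)^2 + 9*(-5)^1 + 8 = (-125) + (-45) + (8) = -162; answer -162
Part 4: Y3 = -162; c = -20; a(2) = -3*(-21) - 1*(-20) = 83; iterating: a(2)=83, a(3)=-228, a(4)=601, a(5)=-1575, a(6)=4124, a(7)=-10797, a(8)=28267, a(9)=-74004, a(10)=193745, a(11)=-507231, a(12)=1327948, a(13)=-3476613, a(14)=9101891, a(15)=-23829060; answer -23829060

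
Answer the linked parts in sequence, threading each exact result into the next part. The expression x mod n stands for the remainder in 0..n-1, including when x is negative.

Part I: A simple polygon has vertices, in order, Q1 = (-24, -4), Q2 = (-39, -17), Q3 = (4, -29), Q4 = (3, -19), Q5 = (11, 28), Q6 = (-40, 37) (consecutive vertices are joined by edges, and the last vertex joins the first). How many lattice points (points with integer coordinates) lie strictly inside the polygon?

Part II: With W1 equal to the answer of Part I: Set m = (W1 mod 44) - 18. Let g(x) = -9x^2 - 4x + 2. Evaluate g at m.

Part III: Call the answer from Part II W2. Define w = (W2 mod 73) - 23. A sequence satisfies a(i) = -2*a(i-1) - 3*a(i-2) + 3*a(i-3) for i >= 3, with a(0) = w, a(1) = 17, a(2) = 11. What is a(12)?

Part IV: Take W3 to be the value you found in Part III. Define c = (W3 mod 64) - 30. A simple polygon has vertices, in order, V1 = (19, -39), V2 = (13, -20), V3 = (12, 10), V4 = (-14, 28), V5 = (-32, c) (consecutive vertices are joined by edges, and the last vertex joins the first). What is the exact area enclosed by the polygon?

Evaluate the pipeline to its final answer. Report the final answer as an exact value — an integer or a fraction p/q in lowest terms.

1113

Part I: cross terms: (-24*-17 - -39*-4)=252, (-39*-29 - 4*-17)=1199, (4*-19 - 3*-29)=11, (3*28 - 11*-19)=293, (11*37 - -40*28)=1527, (-40*-4 - -24*37)=1048; twice the area = |4330| = 4330; area = 2165; boundary points = 1 + 1 + 1 + 1 + 3 + 1 = 8; strictly interior points = area - boundary/2 + 1 = 2162; answer 2162
Part II: W1 = 2162; m = -12; -9*(-12)^2 - 4*(-12)^1 + 2 = (-1296) + (48) + (2) = -1246; answer -1246
Part III: W2 = -1246; w = 45; a(3) = -2*(11) - 3*(17) + 3*(45) = 62; iterating: a(3)=62, a(4)=-106, a(5)=59, a(6)=386, a(7)=-1267, a(8)=1553, a(9)=1853, a(10)=-12166, a(11)=23432, a(12)=-4807; answer -4807
Part IV: W3 = -4807; c = 27; cross terms: (19*-20 - 13*-39)=127, (13*10 - 12*-20)=370, (12*28 - -14*10)=476, (-14*27 - -32*28)=518, (-32*-39 - 19*27)=735; twice the area = |2226| = 2226; area = 1113; answer 1113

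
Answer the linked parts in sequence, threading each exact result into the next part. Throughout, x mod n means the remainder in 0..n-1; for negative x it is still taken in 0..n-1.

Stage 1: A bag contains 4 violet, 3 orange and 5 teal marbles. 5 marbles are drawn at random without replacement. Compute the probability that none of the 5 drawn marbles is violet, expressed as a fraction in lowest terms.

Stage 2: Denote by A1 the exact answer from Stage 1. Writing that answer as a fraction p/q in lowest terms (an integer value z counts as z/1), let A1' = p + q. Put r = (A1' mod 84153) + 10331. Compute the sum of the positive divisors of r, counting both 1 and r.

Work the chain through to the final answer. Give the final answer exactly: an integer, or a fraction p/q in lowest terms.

Stage 1: total draws C(12,5) = 792; favorable C(8,5) = 56; P = 7/99; answer 7/99
Stage 2: A1 = 7/99; threaded value p + q = 106; r = 10437; 10437 = 3 * 7^2 * 71; sigma = (1 + 3) * (1 + 7 + 49) * (1 + 71) = 4 * 57 * 72 = 16416; answer 16416

16416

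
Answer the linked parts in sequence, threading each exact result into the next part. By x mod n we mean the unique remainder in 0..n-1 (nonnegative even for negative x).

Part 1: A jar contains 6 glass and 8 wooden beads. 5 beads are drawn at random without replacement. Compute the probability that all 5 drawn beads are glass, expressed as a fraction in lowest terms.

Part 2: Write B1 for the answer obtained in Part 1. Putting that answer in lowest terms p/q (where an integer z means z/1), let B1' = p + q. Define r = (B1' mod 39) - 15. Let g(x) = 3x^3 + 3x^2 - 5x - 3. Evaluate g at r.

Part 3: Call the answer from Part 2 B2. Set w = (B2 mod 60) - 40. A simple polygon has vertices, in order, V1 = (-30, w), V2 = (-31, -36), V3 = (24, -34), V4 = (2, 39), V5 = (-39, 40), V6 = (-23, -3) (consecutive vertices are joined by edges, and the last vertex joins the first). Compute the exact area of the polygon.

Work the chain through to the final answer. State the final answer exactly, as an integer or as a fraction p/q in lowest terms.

Part 1: total draws C(14,5) = 2002; favorable C(6,5) = 6; P = 3/1001; answer 3/1001
Part 2: B1 = 3/1001; threaded value p + q = 1004; r = 14; 3*(14)^3 + 3*(14)^2 - 5*(14)^1 - 3 = (8232) + (588) + (-70) + (-3) = 8747; answer 8747
Part 3: B2 = 8747; w = 7; cross terms: (-30*-36 - -31*7)=1297, (-31*-34 - 24*-36)=1918, (24*39 - 2*-34)=1004, (2*40 - -39*39)=1601, (-39*-3 - -23*40)=1037, (-23*7 - -30*-3)=-251; twice the area = |6606| = 6606; area = 3303; answer 3303

3303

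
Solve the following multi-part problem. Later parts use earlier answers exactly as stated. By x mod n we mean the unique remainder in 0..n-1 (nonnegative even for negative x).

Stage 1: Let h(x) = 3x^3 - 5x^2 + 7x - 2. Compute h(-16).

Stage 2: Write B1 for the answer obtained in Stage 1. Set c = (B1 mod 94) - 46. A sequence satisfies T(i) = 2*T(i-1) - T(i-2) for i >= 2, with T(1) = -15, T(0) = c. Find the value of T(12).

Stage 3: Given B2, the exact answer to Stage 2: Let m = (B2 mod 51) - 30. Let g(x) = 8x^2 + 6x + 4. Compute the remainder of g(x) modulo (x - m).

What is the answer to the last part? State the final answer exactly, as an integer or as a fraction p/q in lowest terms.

Stage 1: 3*(-16)^3 - 5*(-16)^2 + 7*(-16)^1 - 2 = (-12288) + (-1280) + (-112) + (-2) = -13682; answer -13682
Stage 2: B1 = -13682; c = -4; T(2) = 2*(-15) - 1*(-4) = -26; iterating: T(2)=-26, T(3)=-37, T(4)=-48, T(5)=-59, T(6)=-70, T(7)=-81, T(8)=-92, T(9)=-103, T(10)=-114, T(11)=-125, T(12)=-136; answer -136
Stage 3: B2 = -136; m = -13; remainder = value at the root: 8*(-13)^2 + 6*(-13)^1 + 4 = (1352) + (-78) + (4) = 1278; answer 1278

1278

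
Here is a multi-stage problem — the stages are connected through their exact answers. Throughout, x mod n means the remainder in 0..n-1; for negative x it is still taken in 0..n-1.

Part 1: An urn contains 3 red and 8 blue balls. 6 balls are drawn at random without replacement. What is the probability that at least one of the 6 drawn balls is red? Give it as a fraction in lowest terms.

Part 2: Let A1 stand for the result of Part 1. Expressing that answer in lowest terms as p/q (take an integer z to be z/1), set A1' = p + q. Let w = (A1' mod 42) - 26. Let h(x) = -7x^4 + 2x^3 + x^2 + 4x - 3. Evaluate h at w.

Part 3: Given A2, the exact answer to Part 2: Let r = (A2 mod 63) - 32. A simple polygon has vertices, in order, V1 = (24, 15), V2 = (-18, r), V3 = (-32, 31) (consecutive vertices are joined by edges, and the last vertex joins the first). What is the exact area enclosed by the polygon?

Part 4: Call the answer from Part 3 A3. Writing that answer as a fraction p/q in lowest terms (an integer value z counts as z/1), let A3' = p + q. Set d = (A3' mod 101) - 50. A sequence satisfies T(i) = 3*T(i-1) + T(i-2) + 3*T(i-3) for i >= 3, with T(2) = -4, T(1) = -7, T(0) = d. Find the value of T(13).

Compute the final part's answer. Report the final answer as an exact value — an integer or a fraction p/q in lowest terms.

-39439975

Part 1: total draws C(11,6) = 462; complement C(8,6) = 28; favorable 462 - 28 = 434; P = 31/33; answer 31/33
Part 2: A1 = 31/33; threaded value p + q = 64; w = -4; -7*(-4)^4 + 2*(-4)^3 + 1*(-4)^2 + 4*(-4)^1 - 3 = (-1792) + (-128) + (16) + (-16) + (-3) = -1923; answer -1923
Part 3: A2 = -1923; r = -2; cross terms: (24*-2 - -18*15)=222, (-18*31 - -32*-2)=-622, (-32*15 - 24*31)=-1224; twice the area = |-1624| = 1624; area = 812; answer 812
Part 4: A3 = 812; threaded value p + q = 813; d = -45; T(3) = 3*(-4) + 1*(-7) + 3*(-45) = -154; iterating: T(3)=-154, T(4)=-487, T(5)=-1627, T(6)=-5830, T(7)=-20578, T(8)=-72445, T(9)=-255403, T(10)=-900388, T(11)=-3173902, T(12)=-11188303, T(13)=-39439975; answer -39439975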